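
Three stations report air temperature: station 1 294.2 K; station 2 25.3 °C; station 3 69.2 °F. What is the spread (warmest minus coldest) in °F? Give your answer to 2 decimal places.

station 1: 294.2 K = 21.050 °C.
station 3: 69.2 °F = 20.667 °C.
Spread: 25.300 − 20.667 = 4.633 °C = 8.34 °F.

8.34 °F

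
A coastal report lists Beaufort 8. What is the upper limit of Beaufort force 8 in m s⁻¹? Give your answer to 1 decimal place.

20.7 m/s

Beaufort 8 (gale) spans 17.2–20.7 m/s.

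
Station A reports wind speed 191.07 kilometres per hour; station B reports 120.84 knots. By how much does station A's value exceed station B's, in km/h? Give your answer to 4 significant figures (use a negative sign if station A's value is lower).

-32.73 km/h

station B: 120.84 kt = 223.7957 km/h.
Difference: 191.0700 − 223.7957 = -32.73 km/h.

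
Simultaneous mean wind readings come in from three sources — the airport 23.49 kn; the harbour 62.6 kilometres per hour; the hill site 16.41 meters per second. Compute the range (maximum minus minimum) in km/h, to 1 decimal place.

19.1 km/h

the airport: 23.49 kt = 43.503 km/h.
the hill site: 16.41 m/s = 59.076 km/h.
Spread: 62.600 − 43.503 = 19.1 km/h.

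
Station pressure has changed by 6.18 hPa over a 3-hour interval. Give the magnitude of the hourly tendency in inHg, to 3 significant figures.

6.18 hPa / 3 h × 0.02953 inHg/hPa = 0.0608 inHg/h.

0.0608 inHg per hour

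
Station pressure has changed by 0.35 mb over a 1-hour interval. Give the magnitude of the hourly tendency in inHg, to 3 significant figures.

0.35 mb / 1 h × 0.02953 inHg/mb = 0.0103 inHg/h.

0.0103 inHg per hour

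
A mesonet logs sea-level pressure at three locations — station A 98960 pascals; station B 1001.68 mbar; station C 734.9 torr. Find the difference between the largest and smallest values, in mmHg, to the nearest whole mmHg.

station A: 98960 Pa = 742.26 mmHg.
station B: 1001.68 mb = 751.32 mmHg.
Spread: 751.32 − 734.90 = 16 mmHg.

16 mmHg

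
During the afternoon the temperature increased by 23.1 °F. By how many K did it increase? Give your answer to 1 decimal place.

12.8 K

Converting a difference, only the 9/5 scale factor applies: ΔK = 23.1 × 0.5556 = 12.8 K.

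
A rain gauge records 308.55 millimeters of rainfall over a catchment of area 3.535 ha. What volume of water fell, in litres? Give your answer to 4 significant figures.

10910000 litres

Area: 3.535 ha = 35350 m².
1 mm over 1 m² is 1 L, so volume = 308.55 × 35350 = 10907242 L ≈ 10910000 L.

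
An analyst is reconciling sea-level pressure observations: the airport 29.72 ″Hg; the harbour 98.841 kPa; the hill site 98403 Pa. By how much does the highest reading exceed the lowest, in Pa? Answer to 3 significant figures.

2240 Pa

the airport: 29.72 inHg = 100643.48 Pa.
the harbour: 98.841 kPa = 98841.00 Pa.
Spread: 100643.48 − 98403.00 = 2240 Pa.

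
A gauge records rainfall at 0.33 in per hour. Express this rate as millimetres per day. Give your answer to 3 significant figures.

0.33 in/hour × 25.4 mm/in × 24 hour/day = 201 mm/day.

201 mm/day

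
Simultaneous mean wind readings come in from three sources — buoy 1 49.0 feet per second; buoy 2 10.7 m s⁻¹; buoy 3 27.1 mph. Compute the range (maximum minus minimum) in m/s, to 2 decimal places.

buoy 1: 49.0 ft/s = 14.9352 m/s.
buoy 3: 27.1 mph = 12.1148 m/s.
Spread: 14.9352 − 10.7000 = 4.24 m/s.

4.24 m/s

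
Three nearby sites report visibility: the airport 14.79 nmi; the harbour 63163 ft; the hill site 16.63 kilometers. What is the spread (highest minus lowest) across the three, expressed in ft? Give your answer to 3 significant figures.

the airport: 14.79 nmi = 89865.75 ft.
the hill site: 16.63 km = 54560.37 ft.
Spread: 89865.75 − 54560.37 = 35300 ft.

35300 ft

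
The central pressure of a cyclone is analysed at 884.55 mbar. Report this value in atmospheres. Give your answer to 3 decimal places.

0.873 atm

1 mb = 0.000986923 atm, so 884.55 × 0.000986923 = 0.873 atm.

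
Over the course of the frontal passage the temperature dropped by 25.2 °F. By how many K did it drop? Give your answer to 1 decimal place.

14.0 K

A change of 1 °C equals a change of 1.8 °F: ΔK = 25.2 × 0.5556 = 14.0 K.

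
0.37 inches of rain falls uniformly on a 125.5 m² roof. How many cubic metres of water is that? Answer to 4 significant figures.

1.179 cubic metres

Depth: 0.37 in × 25.4 = 9.398 mm.
1 mm over 1 m² is 1 L, so volume = 9.398 × 125.5 = 1179.449 L = 1.179 m³.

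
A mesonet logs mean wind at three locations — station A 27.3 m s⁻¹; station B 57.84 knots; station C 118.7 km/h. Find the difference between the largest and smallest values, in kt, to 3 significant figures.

station A: 27.3 m/s = 53.067 kt.
station C: 118.7 km/h = 64.093 kt.
Spread: 64.093 − 53.067 = 11.0 kt.

11.0 kt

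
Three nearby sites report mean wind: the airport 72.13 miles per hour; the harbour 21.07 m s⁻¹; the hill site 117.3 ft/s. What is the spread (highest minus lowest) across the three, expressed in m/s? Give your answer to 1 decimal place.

14.7 m/s

the airport: 72.13 mph = 32.245 m/s.
the hill site: 117.3 ft/s = 35.753 m/s.
Spread: 35.753 − 21.070 = 14.7 m/s.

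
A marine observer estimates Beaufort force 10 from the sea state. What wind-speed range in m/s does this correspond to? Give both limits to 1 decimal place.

Beaufort 10 (storm) spans 24.5–28.4 m/s.

24.5 to 28.4 m/s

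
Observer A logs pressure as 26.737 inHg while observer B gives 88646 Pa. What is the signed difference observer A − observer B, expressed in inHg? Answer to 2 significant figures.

observer B: 88646 Pa = 26.1771 inHg.
Difference: 26.7370 − 26.1771 = 0.56 inHg.

0.56 inHg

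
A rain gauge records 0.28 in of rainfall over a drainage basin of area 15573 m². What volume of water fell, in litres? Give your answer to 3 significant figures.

111000 litres

Depth: 0.28 in × 25.4 = 7.112 mm.
1 mm over 1 m² is 1 L, so volume = 7.112 × 15573 = 110755.18 L ≈ 111000 L.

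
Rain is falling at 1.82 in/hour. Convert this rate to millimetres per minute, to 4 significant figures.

0.7705 mm/minute

1.82 in/hour × 25.4 mm/in × 0.0166667 hour/minute = 0.7705 mm/minute.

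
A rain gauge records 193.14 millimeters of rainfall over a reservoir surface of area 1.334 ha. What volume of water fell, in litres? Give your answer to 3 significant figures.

Area: 1.334 ha = 13340 m².
1 mm over 1 m² is 1 L, so volume = 193.14 × 13340 = 2576487.6 L ≈ 2580000 L.

2580000 litres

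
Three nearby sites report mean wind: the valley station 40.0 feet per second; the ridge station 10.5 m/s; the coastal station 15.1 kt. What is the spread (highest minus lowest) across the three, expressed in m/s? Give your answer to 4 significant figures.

the valley station: 40.0 ft/s = 12.19200 m/s.
the coastal station: 15.1 kt = 7.76811 m/s.
Spread: 12.19200 − 7.76811 = 4.424 m/s.

4.424 m/s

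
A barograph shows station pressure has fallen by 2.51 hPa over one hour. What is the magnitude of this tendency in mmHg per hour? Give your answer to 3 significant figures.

2.51 hPa / 1 h × 0.750062 mmHg/hPa = 1.88 mmHg/h.

1.88 mmHg per hour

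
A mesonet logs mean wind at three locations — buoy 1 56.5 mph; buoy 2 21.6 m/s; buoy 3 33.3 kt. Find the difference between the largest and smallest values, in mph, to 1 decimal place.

18.2 mph

buoy 2: 21.6 m/s = 48.318 mph.
buoy 3: 33.3 kt = 38.321 mph.
Spread: 56.500 − 38.321 = 18.2 mph.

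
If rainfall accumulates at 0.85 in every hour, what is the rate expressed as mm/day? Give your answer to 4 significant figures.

0.85 in/hour × 25.4 mm/in × 24 hour/day = 518.2 mm/day.

518.2 mm/day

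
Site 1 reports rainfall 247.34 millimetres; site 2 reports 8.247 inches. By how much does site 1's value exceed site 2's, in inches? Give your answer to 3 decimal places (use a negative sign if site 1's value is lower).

1.491 in

site 1: 247.34 mm = 9.73780 in.
Difference: 9.73780 − 8.24700 = 1.491 in.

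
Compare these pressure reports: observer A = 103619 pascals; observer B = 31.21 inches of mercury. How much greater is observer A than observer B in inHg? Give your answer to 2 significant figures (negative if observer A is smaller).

-0.61 inHg

observer A: 103619 Pa = 30.5987 inHg.
Difference: 30.5987 − 31.2100 = -0.61 inHg.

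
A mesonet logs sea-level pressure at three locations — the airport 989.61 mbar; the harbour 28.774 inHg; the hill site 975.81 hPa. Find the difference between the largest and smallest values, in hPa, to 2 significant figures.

the airport: 989.61 mb = 989.61 hPa.
the harbour: 28.774 inHg = 974.40 hPa.
Spread: 989.61 − 974.40 = 15 hPa.

15 hPa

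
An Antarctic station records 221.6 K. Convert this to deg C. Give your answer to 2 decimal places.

°C = 221.6 − 273.15 = -51.55 °C.

-51.55 °C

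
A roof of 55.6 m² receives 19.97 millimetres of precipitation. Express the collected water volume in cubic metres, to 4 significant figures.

1.110 cubic metres

1 mm over 1 m² is 1 L, so volume = 19.97 × 55.6 = 1110.332 L = 1.110 m³.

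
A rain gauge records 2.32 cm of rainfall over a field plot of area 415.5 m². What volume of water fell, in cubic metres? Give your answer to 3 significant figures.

9.64 cubic metres

Depth: 2.32 cm × 10 = 23.2 mm.
1 mm over 1 m² is 1 L, so volume = 23.2 × 415.5 = 9639.6 L = 9.64 m³.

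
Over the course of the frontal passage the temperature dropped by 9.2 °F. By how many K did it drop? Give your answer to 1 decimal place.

A change of 1 °C equals a change of 1.8 °F: ΔK = 9.2 × 0.5556 = 5.1 K.

5.1 K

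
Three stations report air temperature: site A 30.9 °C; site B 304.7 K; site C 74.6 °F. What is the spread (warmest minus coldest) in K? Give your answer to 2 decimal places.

7.88 K

site B: 304.7 K = 31.550 °C.
site C: 74.6 °F = 23.667 °C.
Spread: 31.550 − 23.667 = 7.883 °C.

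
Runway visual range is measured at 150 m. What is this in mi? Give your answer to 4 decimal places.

0.0932 SM

1 m = 0.000621371 SM, so 150 × 0.000621371 = 0.0932 SM.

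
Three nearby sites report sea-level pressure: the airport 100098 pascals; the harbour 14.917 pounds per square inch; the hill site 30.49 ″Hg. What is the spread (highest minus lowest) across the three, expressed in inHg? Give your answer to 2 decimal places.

the airport: 100098 Pa = 29.5589 inHg.
the harbour: 14.917 psi = 30.3713 inHg.
Spread: 30.4900 − 29.5589 = 0.93 inHg.

0.93 inHg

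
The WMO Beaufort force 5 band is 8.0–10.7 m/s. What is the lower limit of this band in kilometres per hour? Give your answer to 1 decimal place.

28.8 km/h

8.0–10.7 m/s × 3.6 = 28.8–38.5 km/h.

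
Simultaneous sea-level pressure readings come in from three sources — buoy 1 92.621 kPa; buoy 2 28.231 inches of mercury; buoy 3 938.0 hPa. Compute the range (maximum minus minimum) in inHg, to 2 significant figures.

0.88 inHg

buoy 1: 92.621 kPa = 27.3510 inHg.
buoy 3: 938.0 hPa = 27.6991 inHg.
Spread: 28.2310 − 27.3510 = 0.88 inHg.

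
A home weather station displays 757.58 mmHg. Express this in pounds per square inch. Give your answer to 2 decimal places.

14.65 psi

1 mmHg = 0.0193368 psi, so 757.58 × 0.0193368 = 14.65 psi.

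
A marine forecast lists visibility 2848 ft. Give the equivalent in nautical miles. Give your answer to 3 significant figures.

1 ft = 0.000164579 nmi, so 2848 × 0.000164579 = 0.469 nmi.

0.469 nmi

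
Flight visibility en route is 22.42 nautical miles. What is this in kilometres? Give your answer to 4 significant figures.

1 nmi = 1.852 km, so 22.42 × 1.852 = 41.52 km.

41.52 km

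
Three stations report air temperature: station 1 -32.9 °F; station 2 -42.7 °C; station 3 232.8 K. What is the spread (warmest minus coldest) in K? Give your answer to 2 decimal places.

6.64 K

station 1: -32.9 °F = -36.056 °C.
station 3: 232.8 K = -40.350 °C.
Spread: (-36.056) − (-42.700) = 6.644 °C.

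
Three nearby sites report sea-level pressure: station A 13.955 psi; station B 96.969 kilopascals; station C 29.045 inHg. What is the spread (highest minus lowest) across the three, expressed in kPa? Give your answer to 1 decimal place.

2.1 kPa

station A: 13.955 psi = 96.216 kPa.
station C: 29.045 inHg = 98.358 kPa.
Spread: 98.358 − 96.216 = 2.1 kPa.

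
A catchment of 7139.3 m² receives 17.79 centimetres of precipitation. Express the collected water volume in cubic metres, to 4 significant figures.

Depth: 17.79 cm × 10 = 177.9 mm.
1 mm over 1 m² is 1 L, so volume = 177.9 × 7139.3 = 1270081.5 L = 1270 m³.

1270 cubic metres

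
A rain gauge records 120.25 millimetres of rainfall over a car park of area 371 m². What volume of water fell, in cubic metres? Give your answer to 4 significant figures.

44.61 cubic metres

1 mm over 1 m² is 1 L, so volume = 120.25 × 371 = 44612.75 L = 44.61 m³.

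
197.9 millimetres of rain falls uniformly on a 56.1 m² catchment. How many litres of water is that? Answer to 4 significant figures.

1 mm over 1 m² is 1 L, so volume = 197.9 × 56.1 = 11102.19 L ≈ 11100 L.

11100 litres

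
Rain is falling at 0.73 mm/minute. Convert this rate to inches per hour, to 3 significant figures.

0.73 mm/minute × 0.0393701 in/mm × 60 minute/hour = 1.72 in/hour.

1.72 in/hour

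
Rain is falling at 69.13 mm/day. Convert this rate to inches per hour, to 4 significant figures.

0.1134 in/hour

69.13 mm/day × 0.0393701 in/mm × 0.0416667 day/hour = 0.1134 in/hour.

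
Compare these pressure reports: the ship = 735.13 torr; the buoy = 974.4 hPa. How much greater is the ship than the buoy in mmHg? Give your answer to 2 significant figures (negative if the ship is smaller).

the buoy: 974.4 hPa = 730.860 mmHg.
Difference: 735.130 − 730.860 = 4.3 mmHg.

4.3 mmHg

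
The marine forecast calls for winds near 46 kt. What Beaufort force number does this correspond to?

46 kt lies in the Beaufort 9 band (strong gale, 41–47 kt).

Beaufort force 9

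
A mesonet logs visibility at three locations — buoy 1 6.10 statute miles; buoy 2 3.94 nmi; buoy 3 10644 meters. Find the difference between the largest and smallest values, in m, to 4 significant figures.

buoy 1: 6.10 SM = 9817.00 m.
buoy 2: 3.94 nmi = 7296.88 m.
Spread: 10644.00 − 7296.88 = 3347 m.

3347 m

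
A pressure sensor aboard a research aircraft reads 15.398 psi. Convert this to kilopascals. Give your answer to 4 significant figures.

1 psi = 6.89476 kPa, so 15.398 × 6.89476 = 106.2 kPa.

106.2 kPa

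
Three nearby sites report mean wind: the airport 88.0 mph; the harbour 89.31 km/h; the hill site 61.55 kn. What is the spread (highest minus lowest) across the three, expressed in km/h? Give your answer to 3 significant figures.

the airport: 88.0 mph = 141.622 km/h.
the hill site: 61.55 kt = 113.991 km/h.
Spread: 141.622 − 89.310 = 52.3 km/h.

52.3 km/h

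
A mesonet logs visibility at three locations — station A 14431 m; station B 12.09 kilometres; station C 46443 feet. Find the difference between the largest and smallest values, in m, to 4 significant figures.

2341 m

station B: 12.09 km = 12090.00 m.
station C: 46443 ft = 14155.83 m.
Spread: 14431.00 − 12090.00 = 2341 m.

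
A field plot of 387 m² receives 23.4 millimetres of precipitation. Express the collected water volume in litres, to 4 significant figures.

9056 litres

1 mm over 1 m² is 1 L, so volume = 23.4 × 387 = 9055.8 L ≈ 9056 L.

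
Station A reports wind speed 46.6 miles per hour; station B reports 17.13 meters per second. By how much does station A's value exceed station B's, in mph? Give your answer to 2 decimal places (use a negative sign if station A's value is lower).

8.28 mph

station B: 17.13 m/s = 38.3187 mph.
Difference: 46.6000 − 38.3187 = 8.28 mph.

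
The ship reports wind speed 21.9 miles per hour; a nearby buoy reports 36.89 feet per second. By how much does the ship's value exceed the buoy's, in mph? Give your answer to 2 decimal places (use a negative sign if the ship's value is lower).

-3.25 mph

the buoy: 36.89 ft/s = 25.1523 mph.
Difference: 21.9000 − 25.1523 = -3.25 mph.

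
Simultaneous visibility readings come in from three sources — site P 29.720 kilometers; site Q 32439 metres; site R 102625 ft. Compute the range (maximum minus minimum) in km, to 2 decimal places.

site Q: 32439 m = 32.4390 km.
site R: 102625 ft = 31.2801 km.
Spread: 32.4390 − 29.7200 = 2.72 km.

2.72 km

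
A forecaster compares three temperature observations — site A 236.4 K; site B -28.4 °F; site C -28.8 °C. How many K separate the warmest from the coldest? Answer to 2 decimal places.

7.95 K

site A: 236.4 K = -36.750 °C.
site B: -28.4 °F = -33.556 °C.
Spread: (-28.800) − (-36.750) = 7.950 °C.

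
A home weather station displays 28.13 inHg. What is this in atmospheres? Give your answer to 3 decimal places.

0.940 atm

1 inHg = 0.0334211 atm, so 28.13 × 0.0334211 = 0.940 atm.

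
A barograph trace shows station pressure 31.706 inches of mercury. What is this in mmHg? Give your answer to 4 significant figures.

805.3 mmHg

1 inHg = 25.4 mmHg, so 31.706 × 25.4 = 805.3 mmHg.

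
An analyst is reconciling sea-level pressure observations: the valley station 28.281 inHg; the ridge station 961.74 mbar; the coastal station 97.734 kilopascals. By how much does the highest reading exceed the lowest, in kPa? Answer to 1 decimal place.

2.0 kPa

the valley station: 28.281 inHg = 95.770 kPa.
the ridge station: 961.74 mb = 96.174 kPa.
Spread: 97.734 − 95.770 = 2.0 kPa.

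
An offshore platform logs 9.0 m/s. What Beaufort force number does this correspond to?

Beaufort force 5

9.0 m/s lies in the Beaufort 5 band (fresh breeze, 8.0–10.7 m/s).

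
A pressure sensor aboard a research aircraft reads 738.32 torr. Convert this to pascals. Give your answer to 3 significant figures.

98400 Pa

1 mmHg = 133.322 Pa, so 738.32 × 133.322 = 98400 Pa.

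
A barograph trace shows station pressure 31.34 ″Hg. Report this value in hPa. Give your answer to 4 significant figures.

1 inHg = 33.8639 hPa, so 31.34 × 33.8639 = 1061 hPa.

1061 hPa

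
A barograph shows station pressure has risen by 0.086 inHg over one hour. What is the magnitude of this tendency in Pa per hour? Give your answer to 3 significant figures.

291 Pa per hour

0.086 inHg / 1 h × 3386.39 Pa/inHg = 291 Pa/h.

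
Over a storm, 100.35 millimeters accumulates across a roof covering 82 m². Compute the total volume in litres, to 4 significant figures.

1 mm over 1 m² is 1 L, so volume = 100.35 × 82 = 8228.7 L ≈ 8229 L.

8229 litres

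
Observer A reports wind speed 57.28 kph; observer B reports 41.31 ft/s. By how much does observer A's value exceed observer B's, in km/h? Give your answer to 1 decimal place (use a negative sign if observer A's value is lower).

observer B: 41.31 ft/s = 45.329 km/h.
Difference: 57.280 − 45.329 = 12.0 km/h.

12.0 km/h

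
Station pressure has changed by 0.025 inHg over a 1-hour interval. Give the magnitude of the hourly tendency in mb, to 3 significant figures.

0.025 inHg / 1 h × 33.8639 mb/inHg = 0.847 mb/h.

0.847 mb per hour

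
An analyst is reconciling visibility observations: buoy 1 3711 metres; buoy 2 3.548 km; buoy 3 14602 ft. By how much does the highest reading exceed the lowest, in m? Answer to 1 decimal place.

buoy 2: 3.548 km = 3548.000 m.
buoy 3: 14602 ft = 4450.690 m.
Spread: 4450.690 − 3548.000 = 902.7 m.

902.7 m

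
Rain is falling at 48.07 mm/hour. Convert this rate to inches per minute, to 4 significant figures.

48.07 mm/hour × 0.0393701 in/mm × 0.0166667 hour/minute = 0.03154 in/minute.

0.03154 in/minute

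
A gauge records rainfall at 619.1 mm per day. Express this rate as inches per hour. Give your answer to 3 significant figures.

1.02 in/hour

619.1 mm/day × 0.0393701 in/mm × 0.0416667 day/hour = 1.02 in/hour.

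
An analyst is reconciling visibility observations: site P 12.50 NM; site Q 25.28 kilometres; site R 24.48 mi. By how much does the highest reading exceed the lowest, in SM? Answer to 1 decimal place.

10.1 SM

site P: 12.50 nmi = 14.385 SM.
site Q: 25.28 km = 15.708 SM.
Spread: 24.480 − 14.385 = 10.1 SM.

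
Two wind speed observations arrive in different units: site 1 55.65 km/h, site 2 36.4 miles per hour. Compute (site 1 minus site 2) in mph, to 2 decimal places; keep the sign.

site 1: 55.65 km/h = 34.5793 mph.
Difference: 34.5793 − 36.4000 = -1.82 mph.

-1.82 mph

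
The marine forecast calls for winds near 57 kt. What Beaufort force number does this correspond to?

Beaufort force 11

57 kt lies in the Beaufort 11 band (violent storm, 56–63 kt).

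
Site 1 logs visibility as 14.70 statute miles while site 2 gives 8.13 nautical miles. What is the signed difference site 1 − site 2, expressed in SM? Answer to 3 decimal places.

site 2: 8.13 nmi = 9.35584 SM.
Difference: 14.70000 − 9.35584 = 5.344 SM.

5.344 SM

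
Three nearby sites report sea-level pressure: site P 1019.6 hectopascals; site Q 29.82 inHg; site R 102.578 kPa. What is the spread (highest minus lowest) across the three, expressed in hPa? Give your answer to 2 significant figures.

site Q: 29.82 inHg = 1009.82 hPa.
site R: 102.578 kPa = 1025.78 hPa.
Spread: 1025.78 − 1009.82 = 16 hPa.

16 hPa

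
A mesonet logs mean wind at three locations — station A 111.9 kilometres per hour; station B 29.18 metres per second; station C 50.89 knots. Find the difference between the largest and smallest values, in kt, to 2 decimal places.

station A: 111.9 km/h = 60.4212 kt.
station B: 29.18 m/s = 56.7214 kt.
Spread: 60.4212 − 50.8900 = 9.53 kt.

9.53 kt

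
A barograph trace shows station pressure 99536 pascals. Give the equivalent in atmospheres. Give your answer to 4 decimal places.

1 Pa = 9.86923e-06 atm, so 99536 × 9.86923e-06 = 0.9823 atm.

0.9823 atm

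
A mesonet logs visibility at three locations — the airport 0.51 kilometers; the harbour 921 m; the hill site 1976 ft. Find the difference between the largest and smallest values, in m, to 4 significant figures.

411.0 m

the airport: 0.51 km = 510.000 m.
the hill site: 1976 ft = 602.285 m.
Spread: 921.000 − 510.000 = 411.0 m.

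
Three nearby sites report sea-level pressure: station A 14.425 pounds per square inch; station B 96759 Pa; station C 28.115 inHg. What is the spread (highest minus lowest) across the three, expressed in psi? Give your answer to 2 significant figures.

station B: 96759 Pa = 14.0337 psi.
station C: 28.115 inHg = 13.8088 psi.
Spread: 14.4250 − 13.8088 = 0.62 psi.

0.62 psi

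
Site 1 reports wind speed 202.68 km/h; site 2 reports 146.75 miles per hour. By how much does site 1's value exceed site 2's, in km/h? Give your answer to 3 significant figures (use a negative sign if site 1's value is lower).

site 2: 146.75 mph = 236.171 km/h.
Difference: 202.680 − 236.171 = -33.5 km/h.

-33.5 km/h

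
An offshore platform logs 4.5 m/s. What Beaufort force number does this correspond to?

Beaufort force 3

4.5 m/s lies in the Beaufort 3 band (gentle breeze, 3.4–5.4 m/s).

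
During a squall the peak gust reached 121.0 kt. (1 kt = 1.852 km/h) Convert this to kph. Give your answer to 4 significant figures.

224.1 km/h

1 kt = 1.852 km/h, so 121.0 × 1.852 = 224.1 km/h.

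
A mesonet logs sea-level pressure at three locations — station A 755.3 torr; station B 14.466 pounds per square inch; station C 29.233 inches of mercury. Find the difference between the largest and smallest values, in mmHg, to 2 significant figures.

13 mmHg

station B: 14.466 psi = 748.11 mmHg.
station C: 29.233 inHg = 742.52 mmHg.
Spread: 755.30 − 742.52 = 13 mmHg.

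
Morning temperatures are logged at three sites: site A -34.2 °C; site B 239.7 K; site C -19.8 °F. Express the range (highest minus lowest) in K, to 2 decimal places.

site B: 239.7 K = -33.450 °C.
site C: -19.8 °F = -28.778 °C.
Spread: (-28.778) − (-34.200) = 5.422 °C.

5.42 K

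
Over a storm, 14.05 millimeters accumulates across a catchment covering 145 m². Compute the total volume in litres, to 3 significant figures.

2040 litres

1 mm over 1 m² is 1 L, so volume = 14.05 × 145 = 2037.25 L ≈ 2040 L.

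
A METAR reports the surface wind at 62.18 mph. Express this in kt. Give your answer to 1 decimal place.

54.0 kt

1 mph = 0.868976 kt, so 62.18 × 0.868976 = 54.0 kt.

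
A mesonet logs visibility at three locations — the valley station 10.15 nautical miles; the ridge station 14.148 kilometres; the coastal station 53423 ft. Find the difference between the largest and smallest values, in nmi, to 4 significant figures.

2.511 nmi

the ridge station: 14.148 km = 7.63931 nmi.
the coastal station: 53423 ft = 8.79230 nmi.
Spread: 10.15000 − 7.63931 = 2.511 nmi.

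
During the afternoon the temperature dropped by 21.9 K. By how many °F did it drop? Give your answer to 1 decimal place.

Converting a difference, only the 9/5 scale factor applies: Δ°F = 21.9 × 1.8 = 39.4 °F.

39.4 °F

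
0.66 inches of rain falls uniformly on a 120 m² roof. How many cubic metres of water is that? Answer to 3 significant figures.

Depth: 0.66 in × 25.4 = 16.764 mm.
1 mm over 1 m² is 1 L, so volume = 16.764 × 120 = 2011.68 L = 2.01 m³.

2.01 cubic metres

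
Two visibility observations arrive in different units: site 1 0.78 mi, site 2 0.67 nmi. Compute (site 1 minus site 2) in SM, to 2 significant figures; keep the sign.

site 2: 0.67 nmi = 0.771022 SM.
Difference: 0.780000 − 0.771022 = 0.0090 SM.

0.0090 SM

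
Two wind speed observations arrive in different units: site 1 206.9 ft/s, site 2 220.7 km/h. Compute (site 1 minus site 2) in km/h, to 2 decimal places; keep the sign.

6.33 km/h

site 1: 206.9 ft/s = 227.0272 km/h.
Difference: 227.0272 − 220.7000 = 6.33 km/h.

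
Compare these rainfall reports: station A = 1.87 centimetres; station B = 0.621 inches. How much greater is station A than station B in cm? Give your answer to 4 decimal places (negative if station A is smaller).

0.2927 cm

station B: 0.621 in = 1.577340 cm.
Difference: 1.870000 − 1.577340 = 0.2927 cm.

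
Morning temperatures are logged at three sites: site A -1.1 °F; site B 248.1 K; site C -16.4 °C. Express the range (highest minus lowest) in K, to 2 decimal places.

site A: -1.1 °F = -18.389 °C.
site B: 248.1 K = -25.050 °C.
Spread: (-16.400) − (-25.050) = 8.650 °C.

8.65 K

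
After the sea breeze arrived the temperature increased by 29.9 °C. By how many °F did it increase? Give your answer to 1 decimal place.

53.8 °F

For a temperature change the 32° offset cancels: Δ°F = 29.9 × 1.8 = 53.8 °F.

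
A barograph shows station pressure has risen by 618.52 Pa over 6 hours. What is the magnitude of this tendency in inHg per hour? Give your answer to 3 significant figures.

618.52 Pa / 6 h × 0.0002953 inHg/Pa = 0.0304 inHg/h.

0.0304 inHg per hour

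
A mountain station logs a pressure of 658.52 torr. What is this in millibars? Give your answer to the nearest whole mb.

1 mmHg = 1.33322 mb, so 658.52 × 1.33322 = 878 mb.

878 mb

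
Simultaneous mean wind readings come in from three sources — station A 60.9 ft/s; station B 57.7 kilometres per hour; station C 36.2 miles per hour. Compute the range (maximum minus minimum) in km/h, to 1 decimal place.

9.1 km/h

station A: 60.9 ft/s = 66.824 km/h.
station C: 36.2 mph = 58.258 km/h.
Spread: 66.824 − 57.700 = 9.1 km/h.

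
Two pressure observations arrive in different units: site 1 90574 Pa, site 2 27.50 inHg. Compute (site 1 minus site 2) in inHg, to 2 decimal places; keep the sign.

-0.75 inHg

site 1: 90574 Pa = 26.7465 inHg.
Difference: 26.7465 − 27.5000 = -0.75 inHg.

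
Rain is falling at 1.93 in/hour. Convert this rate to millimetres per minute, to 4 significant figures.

0.8170 mm/minute

1.93 in/hour × 25.4 mm/in × 0.0166667 hour/minute = 0.8170 mm/minute.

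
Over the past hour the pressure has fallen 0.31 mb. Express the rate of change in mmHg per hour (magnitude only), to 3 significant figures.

0.233 mmHg per hour

0.31 mb / 1 h × 0.750062 mmHg/mb = 0.233 mmHg/h.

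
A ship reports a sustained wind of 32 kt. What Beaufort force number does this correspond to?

Beaufort force 7

32 kt lies in the Beaufort 7 band (near gale, 28–33 kt).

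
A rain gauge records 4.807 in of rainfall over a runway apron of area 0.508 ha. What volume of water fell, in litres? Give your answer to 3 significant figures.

Depth: 4.807 in × 25.4 = 122.0978 mm.
Area: 0.508 ha = 5080 m².
1 mm over 1 m² is 1 L, so volume = 122.0978 × 5080 = 620256.82 L ≈ 620000 L.

620000 litres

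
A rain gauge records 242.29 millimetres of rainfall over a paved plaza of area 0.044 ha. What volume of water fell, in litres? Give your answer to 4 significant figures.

Area: 0.044 ha = 440 m².
1 mm over 1 m² is 1 L, so volume = 242.29 × 440 = 106607.6 L ≈ 106600 L.

106600 litres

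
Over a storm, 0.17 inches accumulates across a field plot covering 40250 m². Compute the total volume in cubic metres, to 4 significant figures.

173.8 cubic metres

Depth: 0.17 in × 25.4 = 4.318 mm.
1 mm over 1 m² is 1 L, so volume = 4.318 × 40250 = 173799.5 L = 173.8 m³.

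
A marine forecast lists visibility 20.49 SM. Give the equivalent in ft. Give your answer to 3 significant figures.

108000 ft

1 SM = 5280 ft, so 20.49 × 5280 = 108000 ft.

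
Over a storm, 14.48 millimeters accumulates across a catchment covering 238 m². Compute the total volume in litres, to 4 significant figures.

1 mm over 1 m² is 1 L, so volume = 14.48 × 238 = 3446.24 L ≈ 3446 L.

3446 litres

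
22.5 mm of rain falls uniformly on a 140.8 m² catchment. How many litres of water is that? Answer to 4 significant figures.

1 mm over 1 m² is 1 L, so volume = 22.5 × 140.8 = 3168 L.

3168 litres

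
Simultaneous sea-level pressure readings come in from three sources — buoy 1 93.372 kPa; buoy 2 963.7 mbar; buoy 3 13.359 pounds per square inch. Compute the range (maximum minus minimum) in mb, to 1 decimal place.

buoy 1: 93.372 kPa = 933.720 mb.
buoy 3: 13.359 psi = 921.071 mb.
Spread: 963.700 − 921.071 = 42.6 mb.

42.6 mb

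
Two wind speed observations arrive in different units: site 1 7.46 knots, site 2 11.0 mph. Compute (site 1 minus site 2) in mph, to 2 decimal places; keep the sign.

site 1: 7.46 kt = 8.5848 mph.
Difference: 8.5848 − 11.0000 = -2.42 mph.

-2.42 mph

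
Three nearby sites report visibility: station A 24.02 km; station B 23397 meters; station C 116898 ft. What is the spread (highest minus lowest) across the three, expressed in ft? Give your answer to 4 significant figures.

station A: 24.02 km = 78805.77 ft.
station B: 23397 m = 76761.81 ft.
Spread: 116898.00 − 76761.81 = 40140 ft.

40140 ft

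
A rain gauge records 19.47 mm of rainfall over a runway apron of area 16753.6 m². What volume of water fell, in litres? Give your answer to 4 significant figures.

1 mm over 1 m² is 1 L, so volume = 19.47 × 16753.6 = 326192.59 L ≈ 326200 L.

326200 litres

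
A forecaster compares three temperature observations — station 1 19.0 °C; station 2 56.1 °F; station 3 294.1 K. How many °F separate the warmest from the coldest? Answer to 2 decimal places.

station 2: 56.1 °F = 13.389 °C.
station 3: 294.1 K = 20.950 °C.
Spread: 20.950 − 13.389 = 7.561 °C = 13.61 °F.

13.61 °F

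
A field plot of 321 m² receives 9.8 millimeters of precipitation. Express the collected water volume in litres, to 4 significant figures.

1 mm over 1 m² is 1 L, so volume = 9.8 × 321 = 3145.8 L ≈ 3146 L.

3146 litres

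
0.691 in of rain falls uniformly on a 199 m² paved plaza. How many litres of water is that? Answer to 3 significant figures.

3490 litres

Depth: 0.691 in × 25.4 = 17.5514 mm.
1 mm over 1 m² is 1 L, so volume = 17.5514 × 199 = 3492.7286 L ≈ 3490 L.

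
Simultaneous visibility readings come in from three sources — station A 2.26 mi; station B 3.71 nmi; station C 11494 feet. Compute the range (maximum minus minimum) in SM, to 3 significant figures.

2.09 SM

station B: 3.71 nmi = 4.2694 SM.
station C: 11494 ft = 2.1769 SM.
Spread: 4.2694 − 2.1769 = 2.09 SM.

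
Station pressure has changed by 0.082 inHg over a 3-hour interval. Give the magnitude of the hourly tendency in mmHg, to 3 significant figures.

0.694 mmHg per hour

0.082 inHg / 3 h × 25.4 mmHg/inHg = 0.694 mmHg/h.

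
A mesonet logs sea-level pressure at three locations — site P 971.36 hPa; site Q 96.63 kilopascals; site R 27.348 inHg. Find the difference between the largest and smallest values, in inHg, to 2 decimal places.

site P: 971.36 hPa = 28.6842 inHg.
site Q: 96.63 kPa = 28.5348 inHg.
Spread: 28.6842 − 27.3480 = 1.34 inHg.

1.34 inHg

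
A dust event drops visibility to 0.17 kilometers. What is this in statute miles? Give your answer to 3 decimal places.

0.106 SM

1 km = 0.621371 SM, so 0.17 × 0.621371 = 0.106 SM.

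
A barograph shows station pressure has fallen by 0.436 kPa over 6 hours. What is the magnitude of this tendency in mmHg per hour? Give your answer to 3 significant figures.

0.545 mmHg per hour

0.436 kPa / 6 h × 7.50062 mmHg/kPa = 0.545 mmHg/h.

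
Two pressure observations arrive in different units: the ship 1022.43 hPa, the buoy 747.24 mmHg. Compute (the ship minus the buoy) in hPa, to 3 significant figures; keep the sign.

26.2 hPa

the buoy: 747.24 mmHg = 996.238 hPa.
Difference: 1022.430 − 996.238 = 26.2 hPa.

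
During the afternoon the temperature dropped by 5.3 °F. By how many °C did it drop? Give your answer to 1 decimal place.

A change of 1 °C equals a change of 1.8 °F: Δ°C = 5.3 × 0.5556 = 2.9 °C.

2.9 °C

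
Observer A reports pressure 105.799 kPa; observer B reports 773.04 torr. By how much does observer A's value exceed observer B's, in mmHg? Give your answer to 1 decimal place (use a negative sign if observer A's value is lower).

observer A: 105.799 kPa = 793.558 mmHg.
Difference: 793.558 − 773.040 = 20.5 mmHg.

20.5 mmHg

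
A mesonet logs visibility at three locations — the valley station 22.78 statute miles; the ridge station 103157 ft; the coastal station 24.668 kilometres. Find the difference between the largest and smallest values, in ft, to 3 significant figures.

39300 ft

the valley station: 22.78 SM = 120278.40 ft.
the coastal station: 24.668 km = 80931.76 ft.
Spread: 120278.40 − 80931.76 = 39300 ft.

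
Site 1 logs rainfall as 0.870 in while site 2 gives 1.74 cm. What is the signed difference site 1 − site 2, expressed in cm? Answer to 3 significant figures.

site 1: 0.870 in = 2.20980 cm.
Difference: 2.20980 − 1.74000 = 0.470 cm.

0.470 cm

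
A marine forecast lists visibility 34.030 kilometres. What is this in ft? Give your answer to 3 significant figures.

1 km = 3280.84 ft, so 34.030 × 3280.84 = 112000 ft.

112000 ft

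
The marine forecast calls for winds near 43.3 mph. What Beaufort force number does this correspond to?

Beaufort force 8

43.3 mph = 19.4 m/s, which is Beaufort 8 (gale, 17.2–20.7 m/s).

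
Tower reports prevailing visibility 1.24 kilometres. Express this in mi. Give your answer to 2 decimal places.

0.77 SM

1 km = 0.621371 SM, so 1.24 × 0.621371 = 0.77 SM.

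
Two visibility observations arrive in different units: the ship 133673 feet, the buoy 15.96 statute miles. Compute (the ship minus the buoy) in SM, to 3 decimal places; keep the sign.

the ship: 133673 ft = 25.31686 SM.
Difference: 25.31686 − 15.96000 = 9.357 SM.

9.357 SM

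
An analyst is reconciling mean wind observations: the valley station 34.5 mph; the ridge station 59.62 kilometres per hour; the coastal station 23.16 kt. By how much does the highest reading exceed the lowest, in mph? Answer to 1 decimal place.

the ridge station: 59.62 km/h = 37.046 mph.
the coastal station: 23.16 kt = 26.652 mph.
Spread: 37.046 − 26.652 = 10.4 mph.

10.4 mph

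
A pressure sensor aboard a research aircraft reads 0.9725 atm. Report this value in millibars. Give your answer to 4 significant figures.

985.4 mb

1 atm = 1013.25 mb, so 0.9725 × 1013.25 = 985.4 mb.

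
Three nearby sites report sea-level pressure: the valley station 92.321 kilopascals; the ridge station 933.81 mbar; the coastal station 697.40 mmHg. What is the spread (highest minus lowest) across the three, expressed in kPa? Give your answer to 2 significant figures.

the ridge station: 933.81 mb = 93.381 kPa.
the coastal station: 697.40 mmHg = 92.979 kPa.
Spread: 93.381 − 92.321 = 1.1 kPa.

1.1 kPa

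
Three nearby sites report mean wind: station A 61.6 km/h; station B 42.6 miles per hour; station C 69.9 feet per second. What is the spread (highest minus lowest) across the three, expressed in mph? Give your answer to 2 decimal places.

9.38 mph

station A: 61.6 km/h = 38.2765 mph.
station C: 69.9 ft/s = 47.6591 mph.
Spread: 47.6591 − 38.2765 = 9.38 mph.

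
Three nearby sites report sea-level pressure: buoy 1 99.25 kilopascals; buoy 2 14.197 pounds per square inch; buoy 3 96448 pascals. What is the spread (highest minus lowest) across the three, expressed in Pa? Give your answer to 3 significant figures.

buoy 1: 99.25 kPa = 99250.00 Pa.
buoy 2: 14.197 psi = 97884.87 Pa.
Spread: 99250.00 − 96448.00 = 2800 Pa.

2800 Pa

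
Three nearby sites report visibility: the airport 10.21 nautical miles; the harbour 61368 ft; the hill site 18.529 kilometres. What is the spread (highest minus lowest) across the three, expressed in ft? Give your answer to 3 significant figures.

1250 ft

the airport: 10.21 nmi = 62037.14 ft.
the hill site: 18.529 km = 60790.68 ft.
Spread: 62037.14 − 60790.68 = 1250 ft.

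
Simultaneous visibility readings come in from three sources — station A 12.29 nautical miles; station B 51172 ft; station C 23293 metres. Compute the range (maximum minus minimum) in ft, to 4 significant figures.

station A: 12.29 nmi = 74675.46 ft.
station C: 23293 m = 76420.60 ft.
Spread: 76420.60 − 51172.00 = 25250 ft.

25250 ft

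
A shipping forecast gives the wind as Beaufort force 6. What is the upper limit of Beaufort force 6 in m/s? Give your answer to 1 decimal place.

Beaufort 6 (strong breeze) spans 10.8–13.8 m/s.

13.8 m/s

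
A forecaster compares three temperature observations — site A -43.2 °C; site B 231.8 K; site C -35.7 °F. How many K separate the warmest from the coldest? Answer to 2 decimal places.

site B: 231.8 K = -41.350 °C.
site C: -35.7 °F = -37.611 °C.
Spread: (-37.611) − (-43.200) = 5.589 °C.

5.59 K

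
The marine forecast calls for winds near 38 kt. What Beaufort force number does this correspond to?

Beaufort force 8

38 kt lies in the Beaufort 8 band (gale, 34–40 kt).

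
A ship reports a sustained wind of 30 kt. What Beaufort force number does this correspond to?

30 kt lies in the Beaufort 7 band (near gale, 28–33 kt).

Beaufort force 7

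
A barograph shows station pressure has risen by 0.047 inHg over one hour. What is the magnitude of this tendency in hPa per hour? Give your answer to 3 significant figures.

0.047 inHg / 1 h × 33.8639 hPa/inHg = 1.59 hPa/h.

1.59 hPa per hour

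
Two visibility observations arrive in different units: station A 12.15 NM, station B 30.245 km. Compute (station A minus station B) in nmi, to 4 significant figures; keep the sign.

-4.181 nmi

station B: 30.245 km = 16.33099 nmi.
Difference: 12.15000 − 16.33099 = -4.181 nmi.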